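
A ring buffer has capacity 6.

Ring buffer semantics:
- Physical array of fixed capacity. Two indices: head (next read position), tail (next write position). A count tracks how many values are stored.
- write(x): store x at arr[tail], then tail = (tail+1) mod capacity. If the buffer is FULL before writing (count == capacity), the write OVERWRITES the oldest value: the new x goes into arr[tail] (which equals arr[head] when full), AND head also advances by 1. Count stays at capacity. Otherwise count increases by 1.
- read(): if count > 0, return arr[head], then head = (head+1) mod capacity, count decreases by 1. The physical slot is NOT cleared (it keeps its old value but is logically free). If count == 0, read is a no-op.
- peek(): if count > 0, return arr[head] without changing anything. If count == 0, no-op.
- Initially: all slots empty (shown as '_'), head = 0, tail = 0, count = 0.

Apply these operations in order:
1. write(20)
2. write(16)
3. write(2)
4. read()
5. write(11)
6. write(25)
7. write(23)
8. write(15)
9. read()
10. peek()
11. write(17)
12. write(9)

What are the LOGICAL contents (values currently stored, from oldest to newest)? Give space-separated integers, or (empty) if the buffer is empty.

After op 1 (write(20)): arr=[20 _ _ _ _ _] head=0 tail=1 count=1
After op 2 (write(16)): arr=[20 16 _ _ _ _] head=0 tail=2 count=2
After op 3 (write(2)): arr=[20 16 2 _ _ _] head=0 tail=3 count=3
After op 4 (read()): arr=[20 16 2 _ _ _] head=1 tail=3 count=2
After op 5 (write(11)): arr=[20 16 2 11 _ _] head=1 tail=4 count=3
After op 6 (write(25)): arr=[20 16 2 11 25 _] head=1 tail=5 count=4
After op 7 (write(23)): arr=[20 16 2 11 25 23] head=1 tail=0 count=5
After op 8 (write(15)): arr=[15 16 2 11 25 23] head=1 tail=1 count=6
After op 9 (read()): arr=[15 16 2 11 25 23] head=2 tail=1 count=5
After op 10 (peek()): arr=[15 16 2 11 25 23] head=2 tail=1 count=5
After op 11 (write(17)): arr=[15 17 2 11 25 23] head=2 tail=2 count=6
After op 12 (write(9)): arr=[15 17 9 11 25 23] head=3 tail=3 count=6

Answer: 11 25 23 15 17 9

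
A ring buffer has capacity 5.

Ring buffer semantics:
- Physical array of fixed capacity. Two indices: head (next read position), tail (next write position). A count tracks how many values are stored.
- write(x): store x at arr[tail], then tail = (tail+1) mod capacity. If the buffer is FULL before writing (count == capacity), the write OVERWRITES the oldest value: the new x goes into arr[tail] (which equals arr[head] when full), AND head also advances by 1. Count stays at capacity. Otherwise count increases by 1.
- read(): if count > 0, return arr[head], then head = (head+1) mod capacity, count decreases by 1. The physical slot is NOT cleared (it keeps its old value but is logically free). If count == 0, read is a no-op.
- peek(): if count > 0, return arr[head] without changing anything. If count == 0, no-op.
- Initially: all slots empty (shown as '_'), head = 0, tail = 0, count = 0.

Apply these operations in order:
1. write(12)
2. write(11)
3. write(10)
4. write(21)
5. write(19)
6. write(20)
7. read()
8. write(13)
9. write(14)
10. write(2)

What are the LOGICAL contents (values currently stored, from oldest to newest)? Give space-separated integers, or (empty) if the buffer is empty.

After op 1 (write(12)): arr=[12 _ _ _ _] head=0 tail=1 count=1
After op 2 (write(11)): arr=[12 11 _ _ _] head=0 tail=2 count=2
After op 3 (write(10)): arr=[12 11 10 _ _] head=0 tail=3 count=3
After op 4 (write(21)): arr=[12 11 10 21 _] head=0 tail=4 count=4
After op 5 (write(19)): arr=[12 11 10 21 19] head=0 tail=0 count=5
After op 6 (write(20)): arr=[20 11 10 21 19] head=1 tail=1 count=5
After op 7 (read()): arr=[20 11 10 21 19] head=2 tail=1 count=4
After op 8 (write(13)): arr=[20 13 10 21 19] head=2 tail=2 count=5
After op 9 (write(14)): arr=[20 13 14 21 19] head=3 tail=3 count=5
After op 10 (write(2)): arr=[20 13 14 2 19] head=4 tail=4 count=5

Answer: 19 20 13 14 2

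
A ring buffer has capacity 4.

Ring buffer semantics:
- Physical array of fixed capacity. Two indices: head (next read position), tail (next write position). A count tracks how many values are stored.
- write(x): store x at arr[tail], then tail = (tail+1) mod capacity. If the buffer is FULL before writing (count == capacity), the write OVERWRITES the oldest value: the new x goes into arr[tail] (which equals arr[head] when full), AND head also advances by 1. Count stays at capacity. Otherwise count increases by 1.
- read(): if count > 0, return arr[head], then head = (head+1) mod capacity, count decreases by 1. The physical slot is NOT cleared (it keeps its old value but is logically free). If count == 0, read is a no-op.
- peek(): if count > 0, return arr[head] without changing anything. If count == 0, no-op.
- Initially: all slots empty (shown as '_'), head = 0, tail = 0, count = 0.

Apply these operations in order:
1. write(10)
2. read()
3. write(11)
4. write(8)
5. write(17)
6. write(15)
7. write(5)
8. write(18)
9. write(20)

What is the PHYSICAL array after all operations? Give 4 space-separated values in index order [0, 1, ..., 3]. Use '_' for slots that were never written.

Answer: 15 5 18 20

Derivation:
After op 1 (write(10)): arr=[10 _ _ _] head=0 tail=1 count=1
After op 2 (read()): arr=[10 _ _ _] head=1 tail=1 count=0
After op 3 (write(11)): arr=[10 11 _ _] head=1 tail=2 count=1
After op 4 (write(8)): arr=[10 11 8 _] head=1 tail=3 count=2
After op 5 (write(17)): arr=[10 11 8 17] head=1 tail=0 count=3
After op 6 (write(15)): arr=[15 11 8 17] head=1 tail=1 count=4
After op 7 (write(5)): arr=[15 5 8 17] head=2 tail=2 count=4
After op 8 (write(18)): arr=[15 5 18 17] head=3 tail=3 count=4
After op 9 (write(20)): arr=[15 5 18 20] head=0 tail=0 count=4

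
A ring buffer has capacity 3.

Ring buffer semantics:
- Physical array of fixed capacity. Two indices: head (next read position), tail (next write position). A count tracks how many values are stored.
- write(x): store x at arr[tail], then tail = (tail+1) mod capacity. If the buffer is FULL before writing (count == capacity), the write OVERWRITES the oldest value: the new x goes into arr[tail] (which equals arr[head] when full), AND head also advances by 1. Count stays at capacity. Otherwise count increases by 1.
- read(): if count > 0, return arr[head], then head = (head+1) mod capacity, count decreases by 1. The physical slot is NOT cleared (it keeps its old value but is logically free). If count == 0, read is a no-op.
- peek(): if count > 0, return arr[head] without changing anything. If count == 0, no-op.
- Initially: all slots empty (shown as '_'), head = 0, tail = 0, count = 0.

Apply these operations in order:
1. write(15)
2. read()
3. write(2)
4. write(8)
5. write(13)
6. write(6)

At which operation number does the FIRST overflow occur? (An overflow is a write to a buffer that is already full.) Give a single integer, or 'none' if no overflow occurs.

Answer: 6

Derivation:
After op 1 (write(15)): arr=[15 _ _] head=0 tail=1 count=1
After op 2 (read()): arr=[15 _ _] head=1 tail=1 count=0
After op 3 (write(2)): arr=[15 2 _] head=1 tail=2 count=1
After op 4 (write(8)): arr=[15 2 8] head=1 tail=0 count=2
After op 5 (write(13)): arr=[13 2 8] head=1 tail=1 count=3
After op 6 (write(6)): arr=[13 6 8] head=2 tail=2 count=3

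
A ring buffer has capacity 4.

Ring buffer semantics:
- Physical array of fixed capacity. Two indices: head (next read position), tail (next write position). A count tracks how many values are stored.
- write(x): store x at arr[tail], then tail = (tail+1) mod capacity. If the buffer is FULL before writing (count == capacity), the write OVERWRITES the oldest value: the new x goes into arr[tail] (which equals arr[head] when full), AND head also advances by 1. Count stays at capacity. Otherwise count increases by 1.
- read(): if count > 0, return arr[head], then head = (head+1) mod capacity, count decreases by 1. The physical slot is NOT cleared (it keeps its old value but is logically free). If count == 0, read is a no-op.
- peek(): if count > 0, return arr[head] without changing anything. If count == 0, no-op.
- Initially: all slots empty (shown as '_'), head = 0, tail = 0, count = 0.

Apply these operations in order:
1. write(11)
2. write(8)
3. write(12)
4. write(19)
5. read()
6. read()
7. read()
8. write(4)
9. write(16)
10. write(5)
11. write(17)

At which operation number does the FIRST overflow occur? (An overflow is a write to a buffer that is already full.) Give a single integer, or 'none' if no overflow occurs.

After op 1 (write(11)): arr=[11 _ _ _] head=0 tail=1 count=1
After op 2 (write(8)): arr=[11 8 _ _] head=0 tail=2 count=2
After op 3 (write(12)): arr=[11 8 12 _] head=0 tail=3 count=3
After op 4 (write(19)): arr=[11 8 12 19] head=0 tail=0 count=4
After op 5 (read()): arr=[11 8 12 19] head=1 tail=0 count=3
After op 6 (read()): arr=[11 8 12 19] head=2 tail=0 count=2
After op 7 (read()): arr=[11 8 12 19] head=3 tail=0 count=1
After op 8 (write(4)): arr=[4 8 12 19] head=3 tail=1 count=2
After op 9 (write(16)): arr=[4 16 12 19] head=3 tail=2 count=3
After op 10 (write(5)): arr=[4 16 5 19] head=3 tail=3 count=4
After op 11 (write(17)): arr=[4 16 5 17] head=0 tail=0 count=4

Answer: 11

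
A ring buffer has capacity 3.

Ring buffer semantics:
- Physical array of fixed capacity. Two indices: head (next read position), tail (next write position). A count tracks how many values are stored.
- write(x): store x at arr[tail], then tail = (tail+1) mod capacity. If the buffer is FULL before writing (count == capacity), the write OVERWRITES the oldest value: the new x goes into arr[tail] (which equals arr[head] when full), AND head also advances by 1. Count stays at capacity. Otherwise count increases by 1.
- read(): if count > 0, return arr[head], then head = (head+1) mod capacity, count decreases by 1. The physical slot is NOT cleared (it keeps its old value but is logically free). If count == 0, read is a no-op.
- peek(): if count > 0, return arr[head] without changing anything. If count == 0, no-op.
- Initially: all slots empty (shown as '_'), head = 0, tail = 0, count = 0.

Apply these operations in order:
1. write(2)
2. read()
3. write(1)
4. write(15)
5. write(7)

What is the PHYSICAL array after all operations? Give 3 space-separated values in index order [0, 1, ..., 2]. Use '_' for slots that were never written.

After op 1 (write(2)): arr=[2 _ _] head=0 tail=1 count=1
After op 2 (read()): arr=[2 _ _] head=1 tail=1 count=0
After op 3 (write(1)): arr=[2 1 _] head=1 tail=2 count=1
After op 4 (write(15)): arr=[2 1 15] head=1 tail=0 count=2
After op 5 (write(7)): arr=[7 1 15] head=1 tail=1 count=3

Answer: 7 1 15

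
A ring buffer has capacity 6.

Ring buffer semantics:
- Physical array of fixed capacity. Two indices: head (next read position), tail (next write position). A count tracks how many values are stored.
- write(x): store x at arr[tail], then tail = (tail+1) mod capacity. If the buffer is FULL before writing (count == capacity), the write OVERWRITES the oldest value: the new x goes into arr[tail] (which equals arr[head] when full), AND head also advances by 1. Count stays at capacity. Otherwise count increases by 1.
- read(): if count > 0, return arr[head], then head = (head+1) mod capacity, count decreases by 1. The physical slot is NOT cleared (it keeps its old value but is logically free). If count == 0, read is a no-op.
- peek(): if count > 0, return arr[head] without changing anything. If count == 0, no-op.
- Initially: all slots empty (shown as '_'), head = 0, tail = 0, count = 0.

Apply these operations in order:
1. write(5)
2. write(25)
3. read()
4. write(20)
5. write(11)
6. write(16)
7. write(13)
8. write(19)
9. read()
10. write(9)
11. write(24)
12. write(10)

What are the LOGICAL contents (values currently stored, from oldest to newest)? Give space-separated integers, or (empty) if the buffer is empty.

After op 1 (write(5)): arr=[5 _ _ _ _ _] head=0 tail=1 count=1
After op 2 (write(25)): arr=[5 25 _ _ _ _] head=0 tail=2 count=2
After op 3 (read()): arr=[5 25 _ _ _ _] head=1 tail=2 count=1
After op 4 (write(20)): arr=[5 25 20 _ _ _] head=1 tail=3 count=2
After op 5 (write(11)): arr=[5 25 20 11 _ _] head=1 tail=4 count=3
After op 6 (write(16)): arr=[5 25 20 11 16 _] head=1 tail=5 count=4
After op 7 (write(13)): arr=[5 25 20 11 16 13] head=1 tail=0 count=5
After op 8 (write(19)): arr=[19 25 20 11 16 13] head=1 tail=1 count=6
After op 9 (read()): arr=[19 25 20 11 16 13] head=2 tail=1 count=5
After op 10 (write(9)): arr=[19 9 20 11 16 13] head=2 tail=2 count=6
After op 11 (write(24)): arr=[19 9 24 11 16 13] head=3 tail=3 count=6
After op 12 (write(10)): arr=[19 9 24 10 16 13] head=4 tail=4 count=6

Answer: 16 13 19 9 24 10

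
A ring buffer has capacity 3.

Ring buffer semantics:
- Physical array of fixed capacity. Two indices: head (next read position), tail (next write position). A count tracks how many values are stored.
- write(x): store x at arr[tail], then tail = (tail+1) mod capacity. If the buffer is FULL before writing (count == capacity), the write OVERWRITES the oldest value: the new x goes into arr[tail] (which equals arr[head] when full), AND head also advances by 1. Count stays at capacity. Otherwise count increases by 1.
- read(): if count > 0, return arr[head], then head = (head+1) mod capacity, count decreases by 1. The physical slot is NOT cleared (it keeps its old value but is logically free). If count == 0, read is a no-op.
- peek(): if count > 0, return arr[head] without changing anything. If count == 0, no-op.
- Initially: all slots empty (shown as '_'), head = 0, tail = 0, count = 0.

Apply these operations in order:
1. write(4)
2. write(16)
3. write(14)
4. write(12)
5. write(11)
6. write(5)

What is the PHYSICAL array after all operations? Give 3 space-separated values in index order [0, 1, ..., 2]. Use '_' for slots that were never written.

After op 1 (write(4)): arr=[4 _ _] head=0 tail=1 count=1
After op 2 (write(16)): arr=[4 16 _] head=0 tail=2 count=2
After op 3 (write(14)): arr=[4 16 14] head=0 tail=0 count=3
After op 4 (write(12)): arr=[12 16 14] head=1 tail=1 count=3
After op 5 (write(11)): arr=[12 11 14] head=2 tail=2 count=3
After op 6 (write(5)): arr=[12 11 5] head=0 tail=0 count=3

Answer: 12 11 5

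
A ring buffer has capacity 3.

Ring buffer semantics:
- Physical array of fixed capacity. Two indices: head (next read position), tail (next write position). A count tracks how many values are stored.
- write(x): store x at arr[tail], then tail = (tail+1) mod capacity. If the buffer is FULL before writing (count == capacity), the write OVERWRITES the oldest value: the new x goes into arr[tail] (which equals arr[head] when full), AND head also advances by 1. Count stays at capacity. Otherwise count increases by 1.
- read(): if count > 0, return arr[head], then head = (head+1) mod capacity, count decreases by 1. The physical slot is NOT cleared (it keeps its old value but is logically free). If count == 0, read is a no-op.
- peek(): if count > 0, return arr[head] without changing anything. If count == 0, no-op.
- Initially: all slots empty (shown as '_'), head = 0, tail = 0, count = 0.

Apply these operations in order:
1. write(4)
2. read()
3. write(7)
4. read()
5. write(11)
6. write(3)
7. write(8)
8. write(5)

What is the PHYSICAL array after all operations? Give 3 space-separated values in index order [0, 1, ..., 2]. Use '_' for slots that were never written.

After op 1 (write(4)): arr=[4 _ _] head=0 tail=1 count=1
After op 2 (read()): arr=[4 _ _] head=1 tail=1 count=0
After op 3 (write(7)): arr=[4 7 _] head=1 tail=2 count=1
After op 4 (read()): arr=[4 7 _] head=2 tail=2 count=0
After op 5 (write(11)): arr=[4 7 11] head=2 tail=0 count=1
After op 6 (write(3)): arr=[3 7 11] head=2 tail=1 count=2
After op 7 (write(8)): arr=[3 8 11] head=2 tail=2 count=3
After op 8 (write(5)): arr=[3 8 5] head=0 tail=0 count=3

Answer: 3 8 5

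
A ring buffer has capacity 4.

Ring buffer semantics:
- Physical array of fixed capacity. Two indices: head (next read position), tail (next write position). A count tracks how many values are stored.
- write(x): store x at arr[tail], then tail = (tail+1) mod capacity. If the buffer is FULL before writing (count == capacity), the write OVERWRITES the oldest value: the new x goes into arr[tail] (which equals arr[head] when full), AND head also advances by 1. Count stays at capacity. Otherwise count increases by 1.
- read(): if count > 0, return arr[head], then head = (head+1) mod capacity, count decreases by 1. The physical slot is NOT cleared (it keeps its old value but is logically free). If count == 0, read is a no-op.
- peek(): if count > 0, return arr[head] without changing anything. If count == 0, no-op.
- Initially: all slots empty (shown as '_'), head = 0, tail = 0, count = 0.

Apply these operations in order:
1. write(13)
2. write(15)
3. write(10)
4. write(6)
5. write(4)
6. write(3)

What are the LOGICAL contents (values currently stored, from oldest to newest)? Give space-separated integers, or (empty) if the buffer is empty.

After op 1 (write(13)): arr=[13 _ _ _] head=0 tail=1 count=1
After op 2 (write(15)): arr=[13 15 _ _] head=0 tail=2 count=2
After op 3 (write(10)): arr=[13 15 10 _] head=0 tail=3 count=3
After op 4 (write(6)): arr=[13 15 10 6] head=0 tail=0 count=4
After op 5 (write(4)): arr=[4 15 10 6] head=1 tail=1 count=4
After op 6 (write(3)): arr=[4 3 10 6] head=2 tail=2 count=4

Answer: 10 6 4 3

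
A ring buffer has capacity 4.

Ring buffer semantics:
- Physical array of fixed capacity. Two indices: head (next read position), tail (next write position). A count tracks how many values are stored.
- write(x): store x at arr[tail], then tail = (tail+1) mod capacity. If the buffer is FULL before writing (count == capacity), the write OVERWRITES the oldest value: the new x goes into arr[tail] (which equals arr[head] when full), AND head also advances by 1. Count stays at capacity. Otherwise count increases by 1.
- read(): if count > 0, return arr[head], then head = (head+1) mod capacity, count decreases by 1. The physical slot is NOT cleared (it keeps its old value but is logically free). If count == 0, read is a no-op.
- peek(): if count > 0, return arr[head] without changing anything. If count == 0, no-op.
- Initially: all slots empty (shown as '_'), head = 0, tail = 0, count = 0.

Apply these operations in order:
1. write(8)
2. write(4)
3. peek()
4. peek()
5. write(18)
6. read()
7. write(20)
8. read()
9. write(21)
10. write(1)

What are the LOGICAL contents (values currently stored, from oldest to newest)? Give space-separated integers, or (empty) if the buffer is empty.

After op 1 (write(8)): arr=[8 _ _ _] head=0 tail=1 count=1
After op 2 (write(4)): arr=[8 4 _ _] head=0 tail=2 count=2
After op 3 (peek()): arr=[8 4 _ _] head=0 tail=2 count=2
After op 4 (peek()): arr=[8 4 _ _] head=0 tail=2 count=2
After op 5 (write(18)): arr=[8 4 18 _] head=0 tail=3 count=3
After op 6 (read()): arr=[8 4 18 _] head=1 tail=3 count=2
After op 7 (write(20)): arr=[8 4 18 20] head=1 tail=0 count=3
After op 8 (read()): arr=[8 4 18 20] head=2 tail=0 count=2
After op 9 (write(21)): arr=[21 4 18 20] head=2 tail=1 count=3
After op 10 (write(1)): arr=[21 1 18 20] head=2 tail=2 count=4

Answer: 18 20 21 1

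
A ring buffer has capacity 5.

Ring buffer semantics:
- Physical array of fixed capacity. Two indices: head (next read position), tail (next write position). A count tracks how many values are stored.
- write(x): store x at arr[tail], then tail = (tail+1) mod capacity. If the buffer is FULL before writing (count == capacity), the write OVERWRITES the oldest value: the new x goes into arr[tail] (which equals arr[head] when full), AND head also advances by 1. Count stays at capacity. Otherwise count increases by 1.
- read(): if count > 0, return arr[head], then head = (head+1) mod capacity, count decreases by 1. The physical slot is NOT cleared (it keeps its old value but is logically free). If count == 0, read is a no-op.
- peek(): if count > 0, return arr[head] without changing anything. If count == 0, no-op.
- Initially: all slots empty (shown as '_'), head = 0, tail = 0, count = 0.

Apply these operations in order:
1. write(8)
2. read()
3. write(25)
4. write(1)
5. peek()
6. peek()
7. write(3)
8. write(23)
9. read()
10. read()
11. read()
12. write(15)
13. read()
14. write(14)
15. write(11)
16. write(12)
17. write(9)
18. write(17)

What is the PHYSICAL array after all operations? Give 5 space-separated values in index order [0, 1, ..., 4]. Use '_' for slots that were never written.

Answer: 17 14 11 12 9

Derivation:
After op 1 (write(8)): arr=[8 _ _ _ _] head=0 tail=1 count=1
After op 2 (read()): arr=[8 _ _ _ _] head=1 tail=1 count=0
After op 3 (write(25)): arr=[8 25 _ _ _] head=1 tail=2 count=1
After op 4 (write(1)): arr=[8 25 1 _ _] head=1 tail=3 count=2
After op 5 (peek()): arr=[8 25 1 _ _] head=1 tail=3 count=2
After op 6 (peek()): arr=[8 25 1 _ _] head=1 tail=3 count=2
After op 7 (write(3)): arr=[8 25 1 3 _] head=1 tail=4 count=3
After op 8 (write(23)): arr=[8 25 1 3 23] head=1 tail=0 count=4
After op 9 (read()): arr=[8 25 1 3 23] head=2 tail=0 count=3
After op 10 (read()): arr=[8 25 1 3 23] head=3 tail=0 count=2
After op 11 (read()): arr=[8 25 1 3 23] head=4 tail=0 count=1
After op 12 (write(15)): arr=[15 25 1 3 23] head=4 tail=1 count=2
After op 13 (read()): arr=[15 25 1 3 23] head=0 tail=1 count=1
After op 14 (write(14)): arr=[15 14 1 3 23] head=0 tail=2 count=2
After op 15 (write(11)): arr=[15 14 11 3 23] head=0 tail=3 count=3
After op 16 (write(12)): arr=[15 14 11 12 23] head=0 tail=4 count=4
After op 17 (write(9)): arr=[15 14 11 12 9] head=0 tail=0 count=5
After op 18 (write(17)): arr=[17 14 11 12 9] head=1 tail=1 count=5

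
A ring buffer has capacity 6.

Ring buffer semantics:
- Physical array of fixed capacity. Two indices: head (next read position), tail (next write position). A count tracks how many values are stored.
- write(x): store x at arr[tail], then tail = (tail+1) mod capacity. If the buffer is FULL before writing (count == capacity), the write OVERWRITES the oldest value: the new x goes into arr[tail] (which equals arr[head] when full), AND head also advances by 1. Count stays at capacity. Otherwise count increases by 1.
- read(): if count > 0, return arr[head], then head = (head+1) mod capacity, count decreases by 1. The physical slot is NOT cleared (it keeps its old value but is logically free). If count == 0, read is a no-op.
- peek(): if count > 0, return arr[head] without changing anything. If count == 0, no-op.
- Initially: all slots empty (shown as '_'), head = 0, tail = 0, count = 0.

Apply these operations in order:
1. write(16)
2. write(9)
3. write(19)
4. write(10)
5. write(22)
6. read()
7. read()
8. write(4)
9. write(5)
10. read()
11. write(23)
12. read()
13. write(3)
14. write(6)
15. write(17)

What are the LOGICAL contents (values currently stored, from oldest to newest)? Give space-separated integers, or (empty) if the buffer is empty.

After op 1 (write(16)): arr=[16 _ _ _ _ _] head=0 tail=1 count=1
After op 2 (write(9)): arr=[16 9 _ _ _ _] head=0 tail=2 count=2
After op 3 (write(19)): arr=[16 9 19 _ _ _] head=0 tail=3 count=3
After op 4 (write(10)): arr=[16 9 19 10 _ _] head=0 tail=4 count=4
After op 5 (write(22)): arr=[16 9 19 10 22 _] head=0 tail=5 count=5
After op 6 (read()): arr=[16 9 19 10 22 _] head=1 tail=5 count=4
After op 7 (read()): arr=[16 9 19 10 22 _] head=2 tail=5 count=3
After op 8 (write(4)): arr=[16 9 19 10 22 4] head=2 tail=0 count=4
After op 9 (write(5)): arr=[5 9 19 10 22 4] head=2 tail=1 count=5
After op 10 (read()): arr=[5 9 19 10 22 4] head=3 tail=1 count=4
After op 11 (write(23)): arr=[5 23 19 10 22 4] head=3 tail=2 count=5
After op 12 (read()): arr=[5 23 19 10 22 4] head=4 tail=2 count=4
After op 13 (write(3)): arr=[5 23 3 10 22 4] head=4 tail=3 count=5
After op 14 (write(6)): arr=[5 23 3 6 22 4] head=4 tail=4 count=6
After op 15 (write(17)): arr=[5 23 3 6 17 4] head=5 tail=5 count=6

Answer: 4 5 23 3 6 17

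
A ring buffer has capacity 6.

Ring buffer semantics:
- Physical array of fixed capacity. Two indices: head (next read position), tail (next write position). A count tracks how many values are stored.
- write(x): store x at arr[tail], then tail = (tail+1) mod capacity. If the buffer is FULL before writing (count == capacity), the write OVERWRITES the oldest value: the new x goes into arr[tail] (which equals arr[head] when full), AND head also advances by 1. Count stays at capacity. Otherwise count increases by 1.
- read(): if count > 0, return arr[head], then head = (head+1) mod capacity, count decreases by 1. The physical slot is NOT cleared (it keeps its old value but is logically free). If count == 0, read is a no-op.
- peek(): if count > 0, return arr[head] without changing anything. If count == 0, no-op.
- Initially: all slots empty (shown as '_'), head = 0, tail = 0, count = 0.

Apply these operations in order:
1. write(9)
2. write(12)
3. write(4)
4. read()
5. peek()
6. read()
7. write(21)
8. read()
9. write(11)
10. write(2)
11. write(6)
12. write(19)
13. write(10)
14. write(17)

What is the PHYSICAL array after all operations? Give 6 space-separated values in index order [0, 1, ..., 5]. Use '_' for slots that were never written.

After op 1 (write(9)): arr=[9 _ _ _ _ _] head=0 tail=1 count=1
After op 2 (write(12)): arr=[9 12 _ _ _ _] head=0 tail=2 count=2
After op 3 (write(4)): arr=[9 12 4 _ _ _] head=0 tail=3 count=3
After op 4 (read()): arr=[9 12 4 _ _ _] head=1 tail=3 count=2
After op 5 (peek()): arr=[9 12 4 _ _ _] head=1 tail=3 count=2
After op 6 (read()): arr=[9 12 4 _ _ _] head=2 tail=3 count=1
After op 7 (write(21)): arr=[9 12 4 21 _ _] head=2 tail=4 count=2
After op 8 (read()): arr=[9 12 4 21 _ _] head=3 tail=4 count=1
After op 9 (write(11)): arr=[9 12 4 21 11 _] head=3 tail=5 count=2
After op 10 (write(2)): arr=[9 12 4 21 11 2] head=3 tail=0 count=3
After op 11 (write(6)): arr=[6 12 4 21 11 2] head=3 tail=1 count=4
After op 12 (write(19)): arr=[6 19 4 21 11 2] head=3 tail=2 count=5
After op 13 (write(10)): arr=[6 19 10 21 11 2] head=3 tail=3 count=6
After op 14 (write(17)): arr=[6 19 10 17 11 2] head=4 tail=4 count=6

Answer: 6 19 10 17 11 2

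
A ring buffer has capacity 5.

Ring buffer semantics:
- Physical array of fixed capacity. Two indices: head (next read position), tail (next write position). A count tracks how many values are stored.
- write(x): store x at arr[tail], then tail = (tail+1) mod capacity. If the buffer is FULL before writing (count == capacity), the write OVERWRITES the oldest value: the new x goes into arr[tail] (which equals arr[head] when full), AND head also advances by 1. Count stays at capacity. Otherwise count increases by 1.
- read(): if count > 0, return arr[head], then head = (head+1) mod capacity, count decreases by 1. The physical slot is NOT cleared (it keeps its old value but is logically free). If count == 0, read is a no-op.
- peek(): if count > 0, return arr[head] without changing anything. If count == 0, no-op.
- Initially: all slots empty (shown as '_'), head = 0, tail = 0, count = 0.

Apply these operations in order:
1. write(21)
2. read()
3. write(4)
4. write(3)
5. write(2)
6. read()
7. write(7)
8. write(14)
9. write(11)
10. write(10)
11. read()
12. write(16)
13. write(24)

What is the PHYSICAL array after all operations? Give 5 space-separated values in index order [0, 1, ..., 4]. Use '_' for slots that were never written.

After op 1 (write(21)): arr=[21 _ _ _ _] head=0 tail=1 count=1
After op 2 (read()): arr=[21 _ _ _ _] head=1 tail=1 count=0
After op 3 (write(4)): arr=[21 4 _ _ _] head=1 tail=2 count=1
After op 4 (write(3)): arr=[21 4 3 _ _] head=1 tail=3 count=2
After op 5 (write(2)): arr=[21 4 3 2 _] head=1 tail=4 count=3
After op 6 (read()): arr=[21 4 3 2 _] head=2 tail=4 count=2
After op 7 (write(7)): arr=[21 4 3 2 7] head=2 tail=0 count=3
After op 8 (write(14)): arr=[14 4 3 2 7] head=2 tail=1 count=4
After op 9 (write(11)): arr=[14 11 3 2 7] head=2 tail=2 count=5
After op 10 (write(10)): arr=[14 11 10 2 7] head=3 tail=3 count=5
After op 11 (read()): arr=[14 11 10 2 7] head=4 tail=3 count=4
After op 12 (write(16)): arr=[14 11 10 16 7] head=4 tail=4 count=5
After op 13 (write(24)): arr=[14 11 10 16 24] head=0 tail=0 count=5

Answer: 14 11 10 16 24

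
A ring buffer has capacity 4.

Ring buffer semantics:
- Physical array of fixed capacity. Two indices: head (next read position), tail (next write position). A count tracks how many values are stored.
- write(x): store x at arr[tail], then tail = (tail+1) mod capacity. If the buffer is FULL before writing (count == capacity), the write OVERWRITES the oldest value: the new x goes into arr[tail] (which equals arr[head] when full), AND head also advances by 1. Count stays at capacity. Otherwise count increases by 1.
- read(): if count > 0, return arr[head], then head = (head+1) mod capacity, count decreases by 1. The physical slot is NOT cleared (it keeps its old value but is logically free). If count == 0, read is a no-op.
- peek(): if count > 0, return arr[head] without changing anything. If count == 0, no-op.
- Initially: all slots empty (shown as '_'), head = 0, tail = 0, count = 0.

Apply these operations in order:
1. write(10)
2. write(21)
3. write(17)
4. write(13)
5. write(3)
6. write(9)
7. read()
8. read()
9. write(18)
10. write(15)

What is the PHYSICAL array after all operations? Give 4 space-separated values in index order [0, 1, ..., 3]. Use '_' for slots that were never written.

Answer: 3 9 18 15

Derivation:
After op 1 (write(10)): arr=[10 _ _ _] head=0 tail=1 count=1
After op 2 (write(21)): arr=[10 21 _ _] head=0 tail=2 count=2
After op 3 (write(17)): arr=[10 21 17 _] head=0 tail=3 count=3
After op 4 (write(13)): arr=[10 21 17 13] head=0 tail=0 count=4
After op 5 (write(3)): arr=[3 21 17 13] head=1 tail=1 count=4
After op 6 (write(9)): arr=[3 9 17 13] head=2 tail=2 count=4
After op 7 (read()): arr=[3 9 17 13] head=3 tail=2 count=3
After op 8 (read()): arr=[3 9 17 13] head=0 tail=2 count=2
After op 9 (write(18)): arr=[3 9 18 13] head=0 tail=3 count=3
After op 10 (write(15)): arr=[3 9 18 15] head=0 tail=0 count=4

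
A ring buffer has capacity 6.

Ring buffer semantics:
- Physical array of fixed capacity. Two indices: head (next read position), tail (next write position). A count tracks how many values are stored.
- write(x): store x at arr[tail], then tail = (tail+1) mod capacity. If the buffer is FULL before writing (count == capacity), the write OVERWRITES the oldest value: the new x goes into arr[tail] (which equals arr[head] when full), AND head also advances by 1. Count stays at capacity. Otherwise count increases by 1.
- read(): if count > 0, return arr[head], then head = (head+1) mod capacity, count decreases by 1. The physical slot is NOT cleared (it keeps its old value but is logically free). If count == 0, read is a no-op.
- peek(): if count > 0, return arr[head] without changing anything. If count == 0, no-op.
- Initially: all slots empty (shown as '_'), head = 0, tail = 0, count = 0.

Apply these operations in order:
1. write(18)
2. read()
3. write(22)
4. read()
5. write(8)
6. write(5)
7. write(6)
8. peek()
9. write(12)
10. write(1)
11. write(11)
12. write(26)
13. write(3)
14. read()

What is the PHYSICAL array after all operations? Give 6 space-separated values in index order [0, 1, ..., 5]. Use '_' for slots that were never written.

After op 1 (write(18)): arr=[18 _ _ _ _ _] head=0 tail=1 count=1
After op 2 (read()): arr=[18 _ _ _ _ _] head=1 tail=1 count=0
After op 3 (write(22)): arr=[18 22 _ _ _ _] head=1 tail=2 count=1
After op 4 (read()): arr=[18 22 _ _ _ _] head=2 tail=2 count=0
After op 5 (write(8)): arr=[18 22 8 _ _ _] head=2 tail=3 count=1
After op 6 (write(5)): arr=[18 22 8 5 _ _] head=2 tail=4 count=2
After op 7 (write(6)): arr=[18 22 8 5 6 _] head=2 tail=5 count=3
After op 8 (peek()): arr=[18 22 8 5 6 _] head=2 tail=5 count=3
After op 9 (write(12)): arr=[18 22 8 5 6 12] head=2 tail=0 count=4
After op 10 (write(1)): arr=[1 22 8 5 6 12] head=2 tail=1 count=5
After op 11 (write(11)): arr=[1 11 8 5 6 12] head=2 tail=2 count=6
After op 12 (write(26)): arr=[1 11 26 5 6 12] head=3 tail=3 count=6
After op 13 (write(3)): arr=[1 11 26 3 6 12] head=4 tail=4 count=6
After op 14 (read()): arr=[1 11 26 3 6 12] head=5 tail=4 count=5

Answer: 1 11 26 3 6 12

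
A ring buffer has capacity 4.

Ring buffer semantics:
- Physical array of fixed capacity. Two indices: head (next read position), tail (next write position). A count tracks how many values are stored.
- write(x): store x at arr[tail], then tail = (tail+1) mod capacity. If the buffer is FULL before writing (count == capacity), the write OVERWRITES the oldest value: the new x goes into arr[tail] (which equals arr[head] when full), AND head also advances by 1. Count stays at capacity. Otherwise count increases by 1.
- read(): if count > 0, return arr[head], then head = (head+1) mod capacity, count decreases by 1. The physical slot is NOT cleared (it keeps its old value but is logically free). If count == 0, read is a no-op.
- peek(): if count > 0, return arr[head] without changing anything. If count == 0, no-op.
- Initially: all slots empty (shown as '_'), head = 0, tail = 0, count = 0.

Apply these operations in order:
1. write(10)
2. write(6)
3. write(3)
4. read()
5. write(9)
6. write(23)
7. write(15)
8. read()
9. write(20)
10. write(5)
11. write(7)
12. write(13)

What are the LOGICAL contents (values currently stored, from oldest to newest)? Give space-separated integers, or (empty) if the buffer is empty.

After op 1 (write(10)): arr=[10 _ _ _] head=0 tail=1 count=1
After op 2 (write(6)): arr=[10 6 _ _] head=0 tail=2 count=2
After op 3 (write(3)): arr=[10 6 3 _] head=0 tail=3 count=3
After op 4 (read()): arr=[10 6 3 _] head=1 tail=3 count=2
After op 5 (write(9)): arr=[10 6 3 9] head=1 tail=0 count=3
After op 6 (write(23)): arr=[23 6 3 9] head=1 tail=1 count=4
After op 7 (write(15)): arr=[23 15 3 9] head=2 tail=2 count=4
After op 8 (read()): arr=[23 15 3 9] head=3 tail=2 count=3
After op 9 (write(20)): arr=[23 15 20 9] head=3 tail=3 count=4
After op 10 (write(5)): arr=[23 15 20 5] head=0 tail=0 count=4
After op 11 (write(7)): arr=[7 15 20 5] head=1 tail=1 count=4
After op 12 (write(13)): arr=[7 13 20 5] head=2 tail=2 count=4

Answer: 20 5 7 13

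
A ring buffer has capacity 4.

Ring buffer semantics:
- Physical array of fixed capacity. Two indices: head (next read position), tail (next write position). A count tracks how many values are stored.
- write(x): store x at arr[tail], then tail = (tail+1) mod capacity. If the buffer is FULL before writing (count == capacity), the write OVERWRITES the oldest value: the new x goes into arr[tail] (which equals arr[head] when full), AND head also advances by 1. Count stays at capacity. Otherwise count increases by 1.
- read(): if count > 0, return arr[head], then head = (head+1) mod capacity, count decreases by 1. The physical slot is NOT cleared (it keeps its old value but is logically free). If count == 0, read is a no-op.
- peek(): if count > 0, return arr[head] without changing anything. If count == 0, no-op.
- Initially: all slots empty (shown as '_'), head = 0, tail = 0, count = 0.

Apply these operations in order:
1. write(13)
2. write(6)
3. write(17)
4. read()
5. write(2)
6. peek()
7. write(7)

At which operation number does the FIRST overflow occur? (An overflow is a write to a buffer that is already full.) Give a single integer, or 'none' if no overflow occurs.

After op 1 (write(13)): arr=[13 _ _ _] head=0 tail=1 count=1
After op 2 (write(6)): arr=[13 6 _ _] head=0 tail=2 count=2
After op 3 (write(17)): arr=[13 6 17 _] head=0 tail=3 count=3
After op 4 (read()): arr=[13 6 17 _] head=1 tail=3 count=2
After op 5 (write(2)): arr=[13 6 17 2] head=1 tail=0 count=3
After op 6 (peek()): arr=[13 6 17 2] head=1 tail=0 count=3
After op 7 (write(7)): arr=[7 6 17 2] head=1 tail=1 count=4

Answer: none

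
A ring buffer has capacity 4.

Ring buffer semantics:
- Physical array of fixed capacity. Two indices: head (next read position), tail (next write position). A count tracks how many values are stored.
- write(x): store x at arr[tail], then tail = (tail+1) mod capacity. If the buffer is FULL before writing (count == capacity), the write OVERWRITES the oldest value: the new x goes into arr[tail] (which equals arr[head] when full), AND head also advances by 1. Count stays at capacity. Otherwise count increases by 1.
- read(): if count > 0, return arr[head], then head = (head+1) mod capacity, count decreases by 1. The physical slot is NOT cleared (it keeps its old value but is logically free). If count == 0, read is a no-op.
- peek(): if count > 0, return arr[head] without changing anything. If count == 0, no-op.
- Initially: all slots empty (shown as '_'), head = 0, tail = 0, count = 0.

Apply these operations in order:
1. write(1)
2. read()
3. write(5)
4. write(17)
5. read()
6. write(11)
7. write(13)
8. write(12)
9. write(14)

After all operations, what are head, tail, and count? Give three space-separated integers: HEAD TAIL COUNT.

Answer: 3 3 4

Derivation:
After op 1 (write(1)): arr=[1 _ _ _] head=0 tail=1 count=1
After op 2 (read()): arr=[1 _ _ _] head=1 tail=1 count=0
After op 3 (write(5)): arr=[1 5 _ _] head=1 tail=2 count=1
After op 4 (write(17)): arr=[1 5 17 _] head=1 tail=3 count=2
After op 5 (read()): arr=[1 5 17 _] head=2 tail=3 count=1
After op 6 (write(11)): arr=[1 5 17 11] head=2 tail=0 count=2
After op 7 (write(13)): arr=[13 5 17 11] head=2 tail=1 count=3
After op 8 (write(12)): arr=[13 12 17 11] head=2 tail=2 count=4
After op 9 (write(14)): arr=[13 12 14 11] head=3 tail=3 count=4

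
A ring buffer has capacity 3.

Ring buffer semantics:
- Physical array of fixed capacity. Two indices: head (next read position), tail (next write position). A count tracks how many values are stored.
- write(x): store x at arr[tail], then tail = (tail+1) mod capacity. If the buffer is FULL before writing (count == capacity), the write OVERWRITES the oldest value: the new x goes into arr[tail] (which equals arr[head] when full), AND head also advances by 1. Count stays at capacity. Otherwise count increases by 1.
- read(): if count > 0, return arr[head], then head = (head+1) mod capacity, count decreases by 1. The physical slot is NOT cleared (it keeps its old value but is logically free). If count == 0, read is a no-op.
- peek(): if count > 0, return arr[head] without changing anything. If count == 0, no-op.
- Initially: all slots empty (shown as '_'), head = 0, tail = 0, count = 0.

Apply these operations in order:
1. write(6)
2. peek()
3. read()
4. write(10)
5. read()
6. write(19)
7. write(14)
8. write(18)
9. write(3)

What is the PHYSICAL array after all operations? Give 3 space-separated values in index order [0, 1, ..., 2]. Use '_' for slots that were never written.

After op 1 (write(6)): arr=[6 _ _] head=0 tail=1 count=1
After op 2 (peek()): arr=[6 _ _] head=0 tail=1 count=1
After op 3 (read()): arr=[6 _ _] head=1 tail=1 count=0
After op 4 (write(10)): arr=[6 10 _] head=1 tail=2 count=1
After op 5 (read()): arr=[6 10 _] head=2 tail=2 count=0
After op 6 (write(19)): arr=[6 10 19] head=2 tail=0 count=1
After op 7 (write(14)): arr=[14 10 19] head=2 tail=1 count=2
After op 8 (write(18)): arr=[14 18 19] head=2 tail=2 count=3
After op 9 (write(3)): arr=[14 18 3] head=0 tail=0 count=3

Answer: 14 18 3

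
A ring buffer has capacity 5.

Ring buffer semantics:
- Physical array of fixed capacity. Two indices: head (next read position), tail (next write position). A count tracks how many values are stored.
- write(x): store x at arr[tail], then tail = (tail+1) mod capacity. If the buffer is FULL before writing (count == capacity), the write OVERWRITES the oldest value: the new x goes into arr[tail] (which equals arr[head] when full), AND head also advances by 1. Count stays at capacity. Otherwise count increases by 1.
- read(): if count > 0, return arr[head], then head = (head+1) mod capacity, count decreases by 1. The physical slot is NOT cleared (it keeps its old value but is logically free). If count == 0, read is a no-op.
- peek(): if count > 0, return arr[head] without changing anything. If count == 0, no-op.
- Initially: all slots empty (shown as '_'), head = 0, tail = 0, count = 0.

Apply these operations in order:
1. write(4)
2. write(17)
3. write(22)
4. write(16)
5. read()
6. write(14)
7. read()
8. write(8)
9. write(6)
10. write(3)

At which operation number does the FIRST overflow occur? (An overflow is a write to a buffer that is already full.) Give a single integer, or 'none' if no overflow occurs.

After op 1 (write(4)): arr=[4 _ _ _ _] head=0 tail=1 count=1
After op 2 (write(17)): arr=[4 17 _ _ _] head=0 tail=2 count=2
After op 3 (write(22)): arr=[4 17 22 _ _] head=0 tail=3 count=3
After op 4 (write(16)): arr=[4 17 22 16 _] head=0 tail=4 count=4
After op 5 (read()): arr=[4 17 22 16 _] head=1 tail=4 count=3
After op 6 (write(14)): arr=[4 17 22 16 14] head=1 tail=0 count=4
After op 7 (read()): arr=[4 17 22 16 14] head=2 tail=0 count=3
After op 8 (write(8)): arr=[8 17 22 16 14] head=2 tail=1 count=4
After op 9 (write(6)): arr=[8 6 22 16 14] head=2 tail=2 count=5
After op 10 (write(3)): arr=[8 6 3 16 14] head=3 tail=3 count=5

Answer: 10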